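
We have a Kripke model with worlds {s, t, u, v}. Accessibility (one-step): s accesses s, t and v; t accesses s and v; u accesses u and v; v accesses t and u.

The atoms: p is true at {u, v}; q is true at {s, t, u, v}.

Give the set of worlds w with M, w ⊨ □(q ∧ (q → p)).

{u}

s: successors {s, t, v}; q ∧ (q → p) there: s:F, t:F, v:T. ✗
t: successors {s, v}; q ∧ (q → p) there: s:F, v:T. ✗
u: successors {u, v}; q ∧ (q → p) there: u:T, v:T. ✓
v: successors {t, u}; q ∧ (q → p) there: t:F, u:T. ✗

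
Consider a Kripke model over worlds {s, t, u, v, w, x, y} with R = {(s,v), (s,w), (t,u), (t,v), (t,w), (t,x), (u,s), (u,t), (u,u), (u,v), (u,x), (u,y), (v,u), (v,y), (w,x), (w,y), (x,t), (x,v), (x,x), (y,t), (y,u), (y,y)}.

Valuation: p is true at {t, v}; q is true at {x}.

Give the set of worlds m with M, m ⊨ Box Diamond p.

s: successors {v, w}; Diamond p there: v:F, w:F. ✗
t: successors {u, v, w, x}; Diamond p there: u:T, v:F, w:F, x:T. ✗
u: successors {s, t, u, v, x, y}; Diamond p there: s:T, t:T, u:T, v:F, x:T, y:T. ✗
v: successors {u, y}; Diamond p there: u:T, y:T. ✓
w: successors {x, y}; Diamond p there: x:T, y:T. ✓
x: successors {t, v, x}; Diamond p there: t:T, v:F, x:T. ✗
y: successors {t, u, y}; Diamond p there: t:T, u:T, y:T. ✓

{v, w, y}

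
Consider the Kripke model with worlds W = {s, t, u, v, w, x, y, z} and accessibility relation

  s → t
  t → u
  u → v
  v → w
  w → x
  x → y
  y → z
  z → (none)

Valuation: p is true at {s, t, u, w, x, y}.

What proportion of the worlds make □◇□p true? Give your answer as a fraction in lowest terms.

s: successors {t}; ◇□p there: t:F. ✗
t: successors {u}; ◇□p there: u:T. ✓
u: successors {v}; ◇□p there: v:T. ✓
v: successors {w}; ◇□p there: w:T. ✓
w: successors {x}; ◇□p there: x:F. ✗
x: successors {y}; ◇□p there: y:T. ✓
y: successors {z}; ◇□p there: z:F. ✗
z: no successors, so □◇□p holds vacuously. ✓
That's 5 of 8 worlds, so 5/8.

5/8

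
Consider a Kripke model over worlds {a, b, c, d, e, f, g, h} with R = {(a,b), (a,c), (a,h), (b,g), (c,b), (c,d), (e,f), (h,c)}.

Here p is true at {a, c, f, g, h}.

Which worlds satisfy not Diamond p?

{c, d, f, g}

a: Diamond p is T. ✗
b: Diamond p is T. ✗
c: Diamond p is F. ✓
d: Diamond p is F. ✓
e: Diamond p is T. ✗
f: Diamond p is F. ✓
g: Diamond p is F. ✓
h: Diamond p is T. ✗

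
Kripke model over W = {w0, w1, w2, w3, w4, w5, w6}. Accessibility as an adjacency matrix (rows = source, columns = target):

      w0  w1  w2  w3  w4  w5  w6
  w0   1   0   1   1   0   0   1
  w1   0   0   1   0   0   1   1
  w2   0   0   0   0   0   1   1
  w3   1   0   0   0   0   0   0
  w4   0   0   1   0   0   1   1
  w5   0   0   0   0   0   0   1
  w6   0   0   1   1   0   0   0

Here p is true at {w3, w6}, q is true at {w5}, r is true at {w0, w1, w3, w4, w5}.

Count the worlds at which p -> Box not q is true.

w0: p is F, Box not q is T. ✓
w1: p is F, Box not q is F. ✓
w2: p is F, Box not q is F. ✓
w3: p is T, Box not q is T. ✓
w4: p is F, Box not q is F. ✓
w5: p is F, Box not q is T. ✓
w6: p is T, Box not q is T. ✓
Satisfying worlds: {w0, w1, w2, w3, w4, w5, w6}.

7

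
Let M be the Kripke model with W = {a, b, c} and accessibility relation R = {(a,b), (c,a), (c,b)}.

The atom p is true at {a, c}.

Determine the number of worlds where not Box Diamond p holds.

a: Box Diamond p is F. ✓
b: Box Diamond p is T. ✗
c: Box Diamond p is F. ✓
Satisfying worlds: {a, c}.

2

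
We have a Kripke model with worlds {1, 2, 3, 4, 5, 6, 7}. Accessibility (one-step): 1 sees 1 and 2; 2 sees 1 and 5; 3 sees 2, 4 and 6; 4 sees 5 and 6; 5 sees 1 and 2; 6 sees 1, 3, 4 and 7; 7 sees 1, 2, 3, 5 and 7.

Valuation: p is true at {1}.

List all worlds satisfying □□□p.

1: successors {1, 2}; □□p there: 1:F, 2:F. ✗
2: successors {1, 5}; □□p there: 1:F, 5:F. ✗
3: successors {2, 4, 6}; □□p there: 2:F, 4:F, 6:F. ✗
4: successors {5, 6}; □□p there: 5:F, 6:F. ✗
5: successors {1, 2}; □□p there: 1:F, 2:F. ✗
6: successors {1, 3, 4, 7}; □□p there: 1:F, 3:F, 4:F, 7:F. ✗
7: successors {1, 2, 3, 5, 7}; □□p there: 1:F, 2:F, 3:F, 5:F, 7:F. ✗

∅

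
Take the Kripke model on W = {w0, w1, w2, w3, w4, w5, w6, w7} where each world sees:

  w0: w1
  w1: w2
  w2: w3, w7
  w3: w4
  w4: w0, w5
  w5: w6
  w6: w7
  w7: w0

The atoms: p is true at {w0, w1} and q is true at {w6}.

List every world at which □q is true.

w0: successors {w1}; q there: w1:F. ✗
w1: successors {w2}; q there: w2:F. ✗
w2: successors {w3, w7}; q there: w3:F, w7:F. ✗
w3: successors {w4}; q there: w4:F. ✗
w4: successors {w0, w5}; q there: w0:F, w5:F. ✗
w5: successors {w6}; q there: w6:T. ✓
w6: successors {w7}; q there: w7:F. ✗
w7: successors {w0}; q there: w0:F. ✗

{w5}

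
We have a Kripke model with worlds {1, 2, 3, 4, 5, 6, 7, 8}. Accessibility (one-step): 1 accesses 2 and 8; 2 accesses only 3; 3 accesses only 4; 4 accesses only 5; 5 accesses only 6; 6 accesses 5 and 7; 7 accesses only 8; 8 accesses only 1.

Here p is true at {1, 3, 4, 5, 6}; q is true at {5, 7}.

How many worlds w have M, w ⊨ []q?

2

1: successors {2, 8}; q there: 2:F, 8:F. ✗
2: successors {3}; q there: 3:F. ✗
3: successors {4}; q there: 4:F. ✗
4: successors {5}; q there: 5:T. ✓
5: successors {6}; q there: 6:F. ✗
6: successors {5, 7}; q there: 5:T, 7:T. ✓
7: successors {8}; q there: 8:F. ✗
8: successors {1}; q there: 1:F. ✗
Satisfying worlds: {4, 6}.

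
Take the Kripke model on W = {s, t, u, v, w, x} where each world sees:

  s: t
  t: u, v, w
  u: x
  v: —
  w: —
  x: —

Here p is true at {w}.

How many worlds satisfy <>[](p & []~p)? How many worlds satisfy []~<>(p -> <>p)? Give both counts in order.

2 and 4

For <>[](p & []~p):
s: successors {t}; [](p & []~p) there: t:F. ✗
t: successors {u, v, w}; [](p & []~p) there: u:F, v:T, w:T. ✓
u: successors {x}; [](p & []~p) there: x:T. ✓
v: no successors, so <>[](p & []~p) fails. ✗
w: no successors, so <>[](p & []~p) fails. ✗
x: no successors, so <>[](p & []~p) fails. ✗
— 2 worlds.
For []~<>(p -> <>p):
s: successors {t}; ~<>(p -> <>p) there: t:F. ✗
t: successors {u, v, w}; ~<>(p -> <>p) there: u:F, v:T, w:T. ✗
u: successors {x}; ~<>(p -> <>p) there: x:T. ✓
v: no successors, so []~<>(p -> <>p) holds vacuously. ✓
w: no successors, so []~<>(p -> <>p) holds vacuously. ✓
x: no successors, so []~<>(p -> <>p) holds vacuously. ✓
— 4 worlds.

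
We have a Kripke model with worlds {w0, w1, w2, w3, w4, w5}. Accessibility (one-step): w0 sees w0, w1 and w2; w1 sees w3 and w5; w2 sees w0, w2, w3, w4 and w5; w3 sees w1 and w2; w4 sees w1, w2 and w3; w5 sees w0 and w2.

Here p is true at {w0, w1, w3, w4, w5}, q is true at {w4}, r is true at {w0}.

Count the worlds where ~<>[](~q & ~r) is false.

5

w0: <>[](~q & ~r) is T. ✗
w1: <>[](~q & ~r) is T. ✗
w2: <>[](~q & ~r) is T. ✗
w3: <>[](~q & ~r) is T. ✗
w4: <>[](~q & ~r) is T. ✗
w5: <>[](~q & ~r) is F. ✓
Satisfying worlds: {w5}.
So ~<>[](~q & ~r) fails at the other 5 worlds.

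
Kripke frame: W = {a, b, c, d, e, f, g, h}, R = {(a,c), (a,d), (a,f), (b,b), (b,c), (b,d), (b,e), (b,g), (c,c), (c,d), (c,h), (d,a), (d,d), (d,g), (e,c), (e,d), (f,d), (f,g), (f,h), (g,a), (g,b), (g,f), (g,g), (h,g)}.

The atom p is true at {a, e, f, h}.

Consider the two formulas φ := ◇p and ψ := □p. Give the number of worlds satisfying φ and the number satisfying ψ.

For ◇p:
a: successors {c, d, f}; p there: c:F, d:F, f:T. ✓
b: successors {b, c, d, e, g}; p there: b:F, c:F, d:F, e:T, g:F. ✓
c: successors {c, d, h}; p there: c:F, d:F, h:T. ✓
d: successors {a, d, g}; p there: a:T, d:F, g:F. ✓
e: successors {c, d}; p there: c:F, d:F. ✗
f: successors {d, g, h}; p there: d:F, g:F, h:T. ✓
g: successors {a, b, f, g}; p there: a:T, b:F, f:T, g:F. ✓
h: successors {g}; p there: g:F. ✗
— 6 worlds.
For □p:
a: successors {c, d, f}; p there: c:F, d:F, f:T. ✗
b: successors {b, c, d, e, g}; p there: b:F, c:F, d:F, e:T, g:F. ✗
c: successors {c, d, h}; p there: c:F, d:F, h:T. ✗
d: successors {a, d, g}; p there: a:T, d:F, g:F. ✗
e: successors {c, d}; p there: c:F, d:F. ✗
f: successors {d, g, h}; p there: d:F, g:F, h:T. ✗
g: successors {a, b, f, g}; p there: a:T, b:F, f:T, g:F. ✗
h: successors {g}; p there: g:F. ✗
— 0 worlds.

6 and 0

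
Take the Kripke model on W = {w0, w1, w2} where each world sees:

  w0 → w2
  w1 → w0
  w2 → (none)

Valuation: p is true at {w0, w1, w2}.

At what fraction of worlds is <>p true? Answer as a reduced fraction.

2/3

w0: successors {w2}; p there: w2:T. ✓
w1: successors {w0}; p there: w0:T. ✓
w2: no successors, so <>p fails. ✗
That's 2 of 3 worlds, so 2/3.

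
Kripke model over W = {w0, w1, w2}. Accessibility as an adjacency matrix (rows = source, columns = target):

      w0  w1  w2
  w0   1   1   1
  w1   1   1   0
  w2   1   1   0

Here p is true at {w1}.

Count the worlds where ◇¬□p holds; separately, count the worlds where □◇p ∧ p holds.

3 and 1

For ◇¬□p:
w0: successors {w0, w1, w2}; ¬□p there: w0:T, w1:T, w2:T. ✓
w1: successors {w0, w1}; ¬□p there: w0:T, w1:T. ✓
w2: successors {w0, w1}; ¬□p there: w0:T, w1:T. ✓
— 3 worlds.
For □◇p ∧ p:
w0: □◇p is T, p is F. ✗
w1: □◇p is T, p is T. ✓
w2: □◇p is T, p is F. ✗
— 1 world.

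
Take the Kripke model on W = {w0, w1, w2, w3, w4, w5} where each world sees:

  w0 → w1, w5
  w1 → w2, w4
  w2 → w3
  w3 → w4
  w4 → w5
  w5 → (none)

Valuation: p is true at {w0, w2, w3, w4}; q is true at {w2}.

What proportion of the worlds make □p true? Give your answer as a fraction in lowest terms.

2/3

w0: successors {w1, w5}; p there: w1:F, w5:F. ✗
w1: successors {w2, w4}; p there: w2:T, w4:T. ✓
w2: successors {w3}; p there: w3:T. ✓
w3: successors {w4}; p there: w4:T. ✓
w4: successors {w5}; p there: w5:F. ✗
w5: no successors, so □p holds vacuously. ✓
That's 4 of 6 worlds, so 4/6 = 2/3.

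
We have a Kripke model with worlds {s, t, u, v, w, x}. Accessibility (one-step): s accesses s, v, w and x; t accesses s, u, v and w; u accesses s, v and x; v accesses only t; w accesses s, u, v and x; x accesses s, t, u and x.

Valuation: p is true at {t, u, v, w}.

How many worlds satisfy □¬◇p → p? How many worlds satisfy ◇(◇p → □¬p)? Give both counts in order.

For □¬◇p → p:
s: □¬◇p is F, p is F. ✓
t: □¬◇p is F, p is T. ✓
u: □¬◇p is F, p is T. ✓
v: □¬◇p is F, p is T. ✓
w: □¬◇p is F, p is T. ✓
x: □¬◇p is F, p is F. ✓
— 6 worlds.
For ◇(◇p → □¬p):
s: successors {s, v, w, x}; ◇p → □¬p there: s:F, v:F, w:F, x:F. ✗
t: successors {s, u, v, w}; ◇p → □¬p there: s:F, u:F, v:F, w:F. ✗
u: successors {s, v, x}; ◇p → □¬p there: s:F, v:F, x:F. ✗
v: successors {t}; ◇p → □¬p there: t:F. ✗
w: successors {s, u, v, x}; ◇p → □¬p there: s:F, u:F, v:F, x:F. ✗
x: successors {s, t, u, x}; ◇p → □¬p there: s:F, t:F, u:F, x:F. ✗
— 0 worlds.

6 and 0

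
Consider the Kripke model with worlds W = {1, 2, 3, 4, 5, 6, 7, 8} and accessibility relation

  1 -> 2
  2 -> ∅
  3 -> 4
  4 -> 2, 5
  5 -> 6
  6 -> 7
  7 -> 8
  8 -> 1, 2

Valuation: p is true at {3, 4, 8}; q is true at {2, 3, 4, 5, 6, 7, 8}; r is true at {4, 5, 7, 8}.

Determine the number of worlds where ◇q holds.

7

1: successors {2}; q there: 2:T. ✓
2: no successors, so ◇q fails. ✗
3: successors {4}; q there: 4:T. ✓
4: successors {2, 5}; q there: 2:T, 5:T. ✓
5: successors {6}; q there: 6:T. ✓
6: successors {7}; q there: 7:T. ✓
7: successors {8}; q there: 8:T. ✓
8: successors {1, 2}; q there: 1:F, 2:T. ✓
Satisfying worlds: {1, 3, 4, 5, 6, 7, 8}.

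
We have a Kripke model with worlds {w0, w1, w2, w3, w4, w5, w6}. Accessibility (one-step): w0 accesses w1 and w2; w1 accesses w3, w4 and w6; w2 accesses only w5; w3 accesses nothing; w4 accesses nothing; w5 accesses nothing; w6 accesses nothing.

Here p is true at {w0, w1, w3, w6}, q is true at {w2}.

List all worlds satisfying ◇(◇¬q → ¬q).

{w0, w1, w2}

w0: successors {w1, w2}; ◇¬q → ¬q there: w1:T, w2:F. ✓
w1: successors {w3, w4, w6}; ◇¬q → ¬q there: w3:T, w4:T, w6:T. ✓
w2: successors {w5}; ◇¬q → ¬q there: w5:T. ✓
w3: no successors, so ◇(◇¬q → ¬q) fails. ✗
w4: no successors, so ◇(◇¬q → ¬q) fails. ✗
w5: no successors, so ◇(◇¬q → ¬q) fails. ✗
w6: no successors, so ◇(◇¬q → ¬q) fails. ✗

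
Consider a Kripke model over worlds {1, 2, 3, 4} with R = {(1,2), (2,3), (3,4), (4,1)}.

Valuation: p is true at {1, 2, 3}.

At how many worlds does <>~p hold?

1: successors {2}; ~p there: 2:F. ✗
2: successors {3}; ~p there: 3:F. ✗
3: successors {4}; ~p there: 4:T. ✓
4: successors {1}; ~p there: 1:F. ✗
Satisfying worlds: {3}.

1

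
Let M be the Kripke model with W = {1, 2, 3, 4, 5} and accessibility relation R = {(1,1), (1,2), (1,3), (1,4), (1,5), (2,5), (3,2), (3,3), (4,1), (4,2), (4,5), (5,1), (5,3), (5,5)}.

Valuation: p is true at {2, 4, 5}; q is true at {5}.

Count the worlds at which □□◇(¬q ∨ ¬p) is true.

1: successors {1, 2, 3, 4, 5}; □◇(¬q ∨ ¬p) there: 1:F, 2:T, 3:F, 4:F, 5:T. ✗
2: successors {5}; □◇(¬q ∨ ¬p) there: 5:T. ✓
3: successors {2, 3}; □◇(¬q ∨ ¬p) there: 2:T, 3:F. ✗
4: successors {1, 2, 5}; □◇(¬q ∨ ¬p) there: 1:F, 2:T, 5:T. ✗
5: successors {1, 3, 5}; □◇(¬q ∨ ¬p) there: 1:F, 3:F, 5:T. ✗
Satisfying worlds: {2}.

1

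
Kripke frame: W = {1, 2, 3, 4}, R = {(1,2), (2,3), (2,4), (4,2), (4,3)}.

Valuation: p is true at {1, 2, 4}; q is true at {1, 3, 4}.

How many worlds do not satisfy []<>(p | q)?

2

1: successors {2}; <>(p | q) there: 2:T. ✓
2: successors {3, 4}; <>(p | q) there: 3:F, 4:T. ✗
3: no successors, so []<>(p | q) holds vacuously. ✓
4: successors {2, 3}; <>(p | q) there: 2:T, 3:F. ✗
Satisfying worlds: {1, 3}.
So []<>(p | q) fails at the other 2 worlds.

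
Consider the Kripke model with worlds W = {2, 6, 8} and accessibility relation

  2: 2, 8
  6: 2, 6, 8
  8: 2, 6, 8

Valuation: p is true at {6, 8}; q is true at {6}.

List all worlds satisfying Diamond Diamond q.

{2, 6, 8}

2: successors {2, 8}; Diamond q there: 2:F, 8:T. ✓
6: successors {2, 6, 8}; Diamond q there: 2:F, 6:T, 8:T. ✓
8: successors {2, 6, 8}; Diamond q there: 2:F, 6:T, 8:T. ✓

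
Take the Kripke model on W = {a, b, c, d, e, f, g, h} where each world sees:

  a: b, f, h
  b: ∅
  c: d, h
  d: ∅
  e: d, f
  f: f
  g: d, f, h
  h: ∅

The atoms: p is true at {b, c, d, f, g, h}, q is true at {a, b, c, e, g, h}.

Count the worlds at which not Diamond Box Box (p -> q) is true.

4

a: Diamond Box Box (p -> q) is T. ✗
b: Diamond Box Box (p -> q) is F. ✓
c: Diamond Box Box (p -> q) is T. ✗
d: Diamond Box Box (p -> q) is F. ✓
e: Diamond Box Box (p -> q) is T. ✗
f: Diamond Box Box (p -> q) is F. ✓
g: Diamond Box Box (p -> q) is T. ✗
h: Diamond Box Box (p -> q) is F. ✓
Satisfying worlds: {b, d, f, h}.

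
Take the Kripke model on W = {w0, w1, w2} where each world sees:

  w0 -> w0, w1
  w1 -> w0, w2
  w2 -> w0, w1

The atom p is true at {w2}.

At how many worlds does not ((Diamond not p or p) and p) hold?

2

w0: (Diamond not p or p) and p is F. ✓
w1: (Diamond not p or p) and p is F. ✓
w2: (Diamond not p or p) and p is T. ✗
Satisfying worlds: {w0, w1}.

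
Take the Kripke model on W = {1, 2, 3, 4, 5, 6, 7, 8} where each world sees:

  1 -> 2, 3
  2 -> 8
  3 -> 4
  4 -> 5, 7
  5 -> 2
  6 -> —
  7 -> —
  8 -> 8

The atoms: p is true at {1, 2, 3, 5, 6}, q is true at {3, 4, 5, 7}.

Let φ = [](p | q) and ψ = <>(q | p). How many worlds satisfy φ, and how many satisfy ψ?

6 and 4

For [](p | q):
1: successors {2, 3}; p | q there: 2:T, 3:T. ✓
2: successors {8}; p | q there: 8:F. ✗
3: successors {4}; p | q there: 4:T. ✓
4: successors {5, 7}; p | q there: 5:T, 7:T. ✓
5: successors {2}; p | q there: 2:T. ✓
6: no successors, so [](p | q) holds vacuously. ✓
7: no successors, so [](p | q) holds vacuously. ✓
8: successors {8}; p | q there: 8:F. ✗
— 6 worlds.
For <>(q | p):
1: successors {2, 3}; q | p there: 2:T, 3:T. ✓
2: successors {8}; q | p there: 8:F. ✗
3: successors {4}; q | p there: 4:T. ✓
4: successors {5, 7}; q | p there: 5:T, 7:T. ✓
5: successors {2}; q | p there: 2:T. ✓
6: no successors, so <>(q | p) fails. ✗
7: no successors, so <>(q | p) fails. ✗
8: successors {8}; q | p there: 8:F. ✗
— 4 worlds.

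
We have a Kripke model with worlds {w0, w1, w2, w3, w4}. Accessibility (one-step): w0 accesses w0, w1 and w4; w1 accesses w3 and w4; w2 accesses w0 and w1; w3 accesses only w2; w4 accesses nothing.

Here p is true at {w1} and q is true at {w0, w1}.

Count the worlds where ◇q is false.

3

w0: successors {w0, w1, w4}; q there: w0:T, w1:T, w4:F. ✓
w1: successors {w3, w4}; q there: w3:F, w4:F. ✗
w2: successors {w0, w1}; q there: w0:T, w1:T. ✓
w3: successors {w2}; q there: w2:F. ✗
w4: no successors, so ◇q fails. ✗
Satisfying worlds: {w0, w2}.
So ◇q fails at the other 3 worlds.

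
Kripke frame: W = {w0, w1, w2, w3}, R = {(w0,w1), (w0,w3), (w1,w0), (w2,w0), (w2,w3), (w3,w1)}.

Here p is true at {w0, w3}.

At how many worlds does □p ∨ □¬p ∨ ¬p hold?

3

w0: □p is F, □¬p ∨ ¬p is F. ✗
w1: □p is T, □¬p ∨ ¬p is T. ✓
w2: □p is T, □¬p ∨ ¬p is T. ✓
w3: □p is F, □¬p ∨ ¬p is T. ✓
Satisfying worlds: {w1, w2, w3}.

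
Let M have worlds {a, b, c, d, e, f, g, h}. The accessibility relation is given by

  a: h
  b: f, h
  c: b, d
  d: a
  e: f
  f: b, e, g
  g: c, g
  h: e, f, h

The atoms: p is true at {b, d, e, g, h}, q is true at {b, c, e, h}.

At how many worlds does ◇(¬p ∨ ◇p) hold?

8

a: successors {h}; ¬p ∨ ◇p there: h:T. ✓
b: successors {f, h}; ¬p ∨ ◇p there: f:T, h:T. ✓
c: successors {b, d}; ¬p ∨ ◇p there: b:T, d:F. ✓
d: successors {a}; ¬p ∨ ◇p there: a:T. ✓
e: successors {f}; ¬p ∨ ◇p there: f:T. ✓
f: successors {b, e, g}; ¬p ∨ ◇p there: b:T, e:F, g:T. ✓
g: successors {c, g}; ¬p ∨ ◇p there: c:T, g:T. ✓
h: successors {e, f, h}; ¬p ∨ ◇p there: e:F, f:T, h:T. ✓
Satisfying worlds: {a, b, c, d, e, f, g, h}.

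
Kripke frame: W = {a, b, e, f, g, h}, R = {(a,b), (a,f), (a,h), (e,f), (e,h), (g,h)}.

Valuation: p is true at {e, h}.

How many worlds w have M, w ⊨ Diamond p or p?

4

a: Diamond p is T, p is F. ✓
b: Diamond p is F, p is F. ✗
e: Diamond p is T, p is T. ✓
f: Diamond p is F, p is F. ✗
g: Diamond p is T, p is F. ✓
h: Diamond p is F, p is T. ✓
Satisfying worlds: {a, e, g, h}.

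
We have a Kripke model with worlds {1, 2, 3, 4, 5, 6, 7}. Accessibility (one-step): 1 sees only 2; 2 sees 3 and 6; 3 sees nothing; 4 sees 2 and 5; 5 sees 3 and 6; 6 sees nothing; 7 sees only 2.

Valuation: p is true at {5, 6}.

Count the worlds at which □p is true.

2

1: successors {2}; p there: 2:F. ✗
2: successors {3, 6}; p there: 3:F, 6:T. ✗
3: no successors, so □p holds vacuously. ✓
4: successors {2, 5}; p there: 2:F, 5:T. ✗
5: successors {3, 6}; p there: 3:F, 6:T. ✗
6: no successors, so □p holds vacuously. ✓
7: successors {2}; p there: 2:F. ✗
Satisfying worlds: {3, 6}.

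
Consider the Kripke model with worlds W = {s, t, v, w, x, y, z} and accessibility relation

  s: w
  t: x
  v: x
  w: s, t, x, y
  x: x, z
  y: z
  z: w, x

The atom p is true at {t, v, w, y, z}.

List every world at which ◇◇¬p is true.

{s, t, v, w, x, y, z}

s: successors {w}; ◇¬p there: w:T. ✓
t: successors {x}; ◇¬p there: x:T. ✓
v: successors {x}; ◇¬p there: x:T. ✓
w: successors {s, t, x, y}; ◇¬p there: s:F, t:T, x:T, y:F. ✓
x: successors {x, z}; ◇¬p there: x:T, z:T. ✓
y: successors {z}; ◇¬p there: z:T. ✓
z: successors {w, x}; ◇¬p there: w:T, x:T. ✓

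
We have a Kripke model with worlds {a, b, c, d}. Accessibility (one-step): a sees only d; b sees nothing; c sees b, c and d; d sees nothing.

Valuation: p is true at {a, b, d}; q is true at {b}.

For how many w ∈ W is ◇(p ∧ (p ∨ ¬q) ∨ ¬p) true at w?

a: successors {d}; p ∧ (p ∨ ¬q) ∨ ¬p there: d:T. ✓
b: no successors, so ◇(p ∧ (p ∨ ¬q) ∨ ¬p) fails. ✗
c: successors {b, c, d}; p ∧ (p ∨ ¬q) ∨ ¬p there: b:T, c:T, d:T. ✓
d: no successors, so ◇(p ∧ (p ∨ ¬q) ∨ ¬p) fails. ✗
Satisfying worlds: {a, c}.

2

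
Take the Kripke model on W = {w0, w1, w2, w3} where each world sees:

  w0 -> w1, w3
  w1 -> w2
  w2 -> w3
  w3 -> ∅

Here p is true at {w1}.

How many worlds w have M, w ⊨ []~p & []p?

w0: []~p is F, []p is F. ✗
w1: []~p is T, []p is F. ✗
w2: []~p is T, []p is F. ✗
w3: []~p is T, []p is T. ✓
Satisfying worlds: {w3}.

1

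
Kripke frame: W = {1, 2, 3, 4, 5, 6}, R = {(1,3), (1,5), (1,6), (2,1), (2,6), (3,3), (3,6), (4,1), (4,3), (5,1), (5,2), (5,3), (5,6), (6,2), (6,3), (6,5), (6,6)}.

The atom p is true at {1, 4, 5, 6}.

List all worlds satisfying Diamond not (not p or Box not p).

{1, 2, 3, 4, 5, 6}

1: successors {3, 5, 6}; not (not p or Box not p) there: 3:F, 5:T, 6:T. ✓
2: successors {1, 6}; not (not p or Box not p) there: 1:T, 6:T. ✓
3: successors {3, 6}; not (not p or Box not p) there: 3:F, 6:T. ✓
4: successors {1, 3}; not (not p or Box not p) there: 1:T, 3:F. ✓
5: successors {1, 2, 3, 6}; not (not p or Box not p) there: 1:T, 2:F, 3:F, 6:T. ✓
6: successors {2, 3, 5, 6}; not (not p or Box not p) there: 2:F, 3:F, 5:T, 6:T. ✓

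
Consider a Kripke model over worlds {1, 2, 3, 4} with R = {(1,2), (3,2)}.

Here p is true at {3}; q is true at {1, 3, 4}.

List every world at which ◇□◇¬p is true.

{1, 3}

1: successors {2}; □◇¬p there: 2:T. ✓
2: no successors, so ◇□◇¬p fails. ✗
3: successors {2}; □◇¬p there: 2:T. ✓
4: no successors, so ◇□◇¬p fails. ✗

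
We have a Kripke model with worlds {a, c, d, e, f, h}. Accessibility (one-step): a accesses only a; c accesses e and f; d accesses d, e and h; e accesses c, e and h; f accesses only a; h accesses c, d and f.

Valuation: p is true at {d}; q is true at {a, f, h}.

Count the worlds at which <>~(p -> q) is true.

2

a: successors {a}; ~(p -> q) there: a:F. ✗
c: successors {e, f}; ~(p -> q) there: e:F, f:F. ✗
d: successors {d, e, h}; ~(p -> q) there: d:T, e:F, h:F. ✓
e: successors {c, e, h}; ~(p -> q) there: c:F, e:F, h:F. ✗
f: successors {a}; ~(p -> q) there: a:F. ✗
h: successors {c, d, f}; ~(p -> q) there: c:F, d:T, f:F. ✓
Satisfying worlds: {d, h}.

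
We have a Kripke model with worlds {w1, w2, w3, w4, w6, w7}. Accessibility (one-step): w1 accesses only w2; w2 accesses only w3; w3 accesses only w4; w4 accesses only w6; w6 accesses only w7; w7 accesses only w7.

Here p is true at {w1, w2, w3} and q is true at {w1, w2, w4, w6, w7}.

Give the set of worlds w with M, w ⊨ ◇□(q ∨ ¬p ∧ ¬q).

w1: successors {w2}; □(q ∨ ¬p ∧ ¬q) there: w2:F. ✗
w2: successors {w3}; □(q ∨ ¬p ∧ ¬q) there: w3:T. ✓
w3: successors {w4}; □(q ∨ ¬p ∧ ¬q) there: w4:T. ✓
w4: successors {w6}; □(q ∨ ¬p ∧ ¬q) there: w6:T. ✓
w6: successors {w7}; □(q ∨ ¬p ∧ ¬q) there: w7:T. ✓
w7: successors {w7}; □(q ∨ ¬p ∧ ¬q) there: w7:T. ✓

{w2, w3, w4, w6, w7}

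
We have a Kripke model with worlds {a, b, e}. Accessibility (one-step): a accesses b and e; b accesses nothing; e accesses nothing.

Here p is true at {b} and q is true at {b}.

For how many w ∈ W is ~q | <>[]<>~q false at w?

1

a: ~q is T, <>[]<>~q is T. ✓
b: ~q is F, <>[]<>~q is F. ✗
e: ~q is T, <>[]<>~q is F. ✓
Satisfying worlds: {a, e}.
So ~q | <>[]<>~q fails at the other 1 world.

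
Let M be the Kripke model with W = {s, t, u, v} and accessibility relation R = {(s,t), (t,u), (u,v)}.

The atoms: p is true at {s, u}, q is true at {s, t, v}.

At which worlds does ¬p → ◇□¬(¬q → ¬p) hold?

{s, u}

s: ¬p is F, ◇□¬(¬q → ¬p) is T. ✓
t: ¬p is T, ◇□¬(¬q → ¬p) is F. ✗
u: ¬p is F, ◇□¬(¬q → ¬p) is T. ✓
v: ¬p is T, ◇□¬(¬q → ¬p) is F. ✗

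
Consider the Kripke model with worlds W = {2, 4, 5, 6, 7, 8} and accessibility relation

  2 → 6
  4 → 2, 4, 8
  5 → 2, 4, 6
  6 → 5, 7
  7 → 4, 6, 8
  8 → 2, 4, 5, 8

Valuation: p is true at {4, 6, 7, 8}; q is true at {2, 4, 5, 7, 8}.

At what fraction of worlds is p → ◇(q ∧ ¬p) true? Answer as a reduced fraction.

2: p is F, ◇(q ∧ ¬p) is F. ✓
4: p is T, ◇(q ∧ ¬p) is T. ✓
5: p is F, ◇(q ∧ ¬p) is T. ✓
6: p is T, ◇(q ∧ ¬p) is T. ✓
7: p is T, ◇(q ∧ ¬p) is F. ✗
8: p is T, ◇(q ∧ ¬p) is T. ✓
That's 5 of 6 worlds, so 5/6.

5/6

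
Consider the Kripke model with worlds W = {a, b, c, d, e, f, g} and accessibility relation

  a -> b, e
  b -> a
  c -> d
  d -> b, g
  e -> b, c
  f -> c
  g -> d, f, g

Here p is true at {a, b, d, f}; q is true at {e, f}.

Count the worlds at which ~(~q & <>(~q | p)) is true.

a: ~q & <>(~q | p) is T. ✗
b: ~q & <>(~q | p) is T. ✗
c: ~q & <>(~q | p) is T. ✗
d: ~q & <>(~q | p) is T. ✗
e: ~q & <>(~q | p) is F. ✓
f: ~q & <>(~q | p) is F. ✓
g: ~q & <>(~q | p) is T. ✗
Satisfying worlds: {e, f}.

2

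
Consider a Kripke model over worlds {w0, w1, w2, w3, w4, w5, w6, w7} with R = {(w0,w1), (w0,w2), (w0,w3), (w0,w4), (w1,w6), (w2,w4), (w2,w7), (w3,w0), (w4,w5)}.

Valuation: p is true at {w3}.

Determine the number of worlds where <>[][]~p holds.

w0: successors {w1, w2, w3, w4}; [][]~p there: w1:T, w2:T, w3:F, w4:T. ✓
w1: successors {w6}; [][]~p there: w6:T. ✓
w2: successors {w4, w7}; [][]~p there: w4:T, w7:T. ✓
w3: successors {w0}; [][]~p there: w0:T. ✓
w4: successors {w5}; [][]~p there: w5:T. ✓
w5: no successors, so <>[][]~p fails. ✗
w6: no successors, so <>[][]~p fails. ✗
w7: no successors, so <>[][]~p fails. ✗
Satisfying worlds: {w0, w1, w2, w3, w4}.

5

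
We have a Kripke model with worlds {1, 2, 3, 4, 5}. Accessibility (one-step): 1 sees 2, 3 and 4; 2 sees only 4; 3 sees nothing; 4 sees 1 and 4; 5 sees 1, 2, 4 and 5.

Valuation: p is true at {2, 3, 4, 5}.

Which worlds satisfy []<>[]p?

1: successors {2, 3, 4}; <>[]p there: 2:F, 3:F, 4:T. ✗
2: successors {4}; <>[]p there: 4:T. ✓
3: no successors, so []<>[]p holds vacuously. ✓
4: successors {1, 4}; <>[]p there: 1:T, 4:T. ✓
5: successors {1, 2, 4, 5}; <>[]p there: 1:T, 2:F, 4:T, 5:T. ✗

{2, 3, 4}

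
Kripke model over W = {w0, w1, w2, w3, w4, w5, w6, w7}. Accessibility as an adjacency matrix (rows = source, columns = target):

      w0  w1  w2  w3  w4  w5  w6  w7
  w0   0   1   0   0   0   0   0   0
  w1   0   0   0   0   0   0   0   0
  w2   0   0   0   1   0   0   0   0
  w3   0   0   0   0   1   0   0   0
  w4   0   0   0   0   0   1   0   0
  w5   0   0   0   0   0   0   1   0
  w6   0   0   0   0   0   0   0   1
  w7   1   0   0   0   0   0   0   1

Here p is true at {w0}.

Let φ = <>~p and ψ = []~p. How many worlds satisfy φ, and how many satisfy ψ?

7 and 7

For <>~p:
w0: successors {w1}; ~p there: w1:T. ✓
w1: no successors, so <>~p fails. ✗
w2: successors {w3}; ~p there: w3:T. ✓
w3: successors {w4}; ~p there: w4:T. ✓
w4: successors {w5}; ~p there: w5:T. ✓
w5: successors {w6}; ~p there: w6:T. ✓
w6: successors {w7}; ~p there: w7:T. ✓
w7: successors {w0, w7}; ~p there: w0:F, w7:T. ✓
— 7 worlds.
For []~p:
w0: successors {w1}; ~p there: w1:T. ✓
w1: no successors, so []~p holds vacuously. ✓
w2: successors {w3}; ~p there: w3:T. ✓
w3: successors {w4}; ~p there: w4:T. ✓
w4: successors {w5}; ~p there: w5:T. ✓
w5: successors {w6}; ~p there: w6:T. ✓
w6: successors {w7}; ~p there: w7:T. ✓
w7: successors {w0, w7}; ~p there: w0:F, w7:T. ✗
— 7 worlds.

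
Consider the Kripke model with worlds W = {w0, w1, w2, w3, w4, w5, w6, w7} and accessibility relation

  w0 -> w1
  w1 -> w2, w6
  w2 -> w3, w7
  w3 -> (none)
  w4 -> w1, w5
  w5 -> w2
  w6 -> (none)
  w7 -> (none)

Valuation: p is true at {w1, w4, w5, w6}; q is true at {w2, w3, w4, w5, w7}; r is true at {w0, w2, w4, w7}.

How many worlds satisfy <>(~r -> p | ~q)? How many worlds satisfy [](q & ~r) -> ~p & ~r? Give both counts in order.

For <>(~r -> p | ~q):
w0: successors {w1}; ~r -> p | ~q there: w1:T. ✓
w1: successors {w2, w6}; ~r -> p | ~q there: w2:T, w6:T. ✓
w2: successors {w3, w7}; ~r -> p | ~q there: w3:F, w7:T. ✓
w3: no successors, so <>(~r -> p | ~q) fails. ✗
w4: successors {w1, w5}; ~r -> p | ~q there: w1:T, w5:T. ✓
w5: successors {w2}; ~r -> p | ~q there: w2:T. ✓
w6: no successors, so <>(~r -> p | ~q) fails. ✗
w7: no successors, so <>(~r -> p | ~q) fails. ✗
— 5 worlds.
For [](q & ~r) -> ~p & ~r:
w0: [](q & ~r) is F, ~p & ~r is F. ✓
w1: [](q & ~r) is F, ~p & ~r is F. ✓
w2: [](q & ~r) is F, ~p & ~r is F. ✓
w3: [](q & ~r) is T, ~p & ~r is T. ✓
w4: [](q & ~r) is F, ~p & ~r is F. ✓
w5: [](q & ~r) is F, ~p & ~r is F. ✓
w6: [](q & ~r) is T, ~p & ~r is F. ✗
w7: [](q & ~r) is T, ~p & ~r is F. ✗
— 6 worlds.

5 and 6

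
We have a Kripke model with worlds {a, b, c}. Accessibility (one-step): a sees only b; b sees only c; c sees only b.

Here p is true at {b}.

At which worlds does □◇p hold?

a: successors {b}; ◇p there: b:F. ✗
b: successors {c}; ◇p there: c:T. ✓
c: successors {b}; ◇p there: b:F. ✗

{b}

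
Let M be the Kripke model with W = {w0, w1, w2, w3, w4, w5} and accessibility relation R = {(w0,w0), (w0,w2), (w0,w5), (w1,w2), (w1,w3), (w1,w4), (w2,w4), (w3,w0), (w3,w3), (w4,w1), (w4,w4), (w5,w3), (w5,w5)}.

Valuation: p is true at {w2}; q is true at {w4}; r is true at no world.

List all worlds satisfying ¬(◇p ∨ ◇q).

w0: ◇p ∨ ◇q is T. ✗
w1: ◇p ∨ ◇q is T. ✗
w2: ◇p ∨ ◇q is T. ✗
w3: ◇p ∨ ◇q is F. ✓
w4: ◇p ∨ ◇q is T. ✗
w5: ◇p ∨ ◇q is F. ✓

{w3, w5}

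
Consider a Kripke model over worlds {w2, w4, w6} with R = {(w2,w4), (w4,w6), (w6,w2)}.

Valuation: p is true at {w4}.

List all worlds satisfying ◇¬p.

{w4, w6}

w2: successors {w4}; ¬p there: w4:F. ✗
w4: successors {w6}; ¬p there: w6:T. ✓
w6: successors {w2}; ¬p there: w2:T. ✓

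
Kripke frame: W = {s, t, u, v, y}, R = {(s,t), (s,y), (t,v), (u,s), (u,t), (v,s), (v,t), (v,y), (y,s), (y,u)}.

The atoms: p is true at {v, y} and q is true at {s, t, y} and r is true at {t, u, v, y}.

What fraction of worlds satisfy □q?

s: successors {t, y}; q there: t:T, y:T. ✓
t: successors {v}; q there: v:F. ✗
u: successors {s, t}; q there: s:T, t:T. ✓
v: successors {s, t, y}; q there: s:T, t:T, y:T. ✓
y: successors {s, u}; q there: s:T, u:F. ✗
That's 3 of 5 worlds, so 3/5.

3/5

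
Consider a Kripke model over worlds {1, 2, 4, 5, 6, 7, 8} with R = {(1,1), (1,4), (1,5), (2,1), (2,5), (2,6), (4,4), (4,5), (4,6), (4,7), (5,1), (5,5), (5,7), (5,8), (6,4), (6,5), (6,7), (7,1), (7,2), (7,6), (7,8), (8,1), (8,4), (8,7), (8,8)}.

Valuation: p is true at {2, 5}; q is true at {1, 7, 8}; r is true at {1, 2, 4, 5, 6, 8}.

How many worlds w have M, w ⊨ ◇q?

7

1: successors {1, 4, 5}; q there: 1:T, 4:F, 5:F. ✓
2: successors {1, 5, 6}; q there: 1:T, 5:F, 6:F. ✓
4: successors {4, 5, 6, 7}; q there: 4:F, 5:F, 6:F, 7:T. ✓
5: successors {1, 5, 7, 8}; q there: 1:T, 5:F, 7:T, 8:T. ✓
6: successors {4, 5, 7}; q there: 4:F, 5:F, 7:T. ✓
7: successors {1, 2, 6, 8}; q there: 1:T, 2:F, 6:F, 8:T. ✓
8: successors {1, 4, 7, 8}; q there: 1:T, 4:F, 7:T, 8:T. ✓
Satisfying worlds: {1, 2, 4, 5, 6, 7, 8}.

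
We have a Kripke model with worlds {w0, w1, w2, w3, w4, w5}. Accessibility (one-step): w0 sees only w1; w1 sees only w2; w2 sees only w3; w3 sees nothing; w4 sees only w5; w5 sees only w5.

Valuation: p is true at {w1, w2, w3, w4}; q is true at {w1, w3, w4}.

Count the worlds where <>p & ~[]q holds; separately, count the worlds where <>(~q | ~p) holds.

1 and 3

For <>p & ~[]q:
w0: <>p is T, ~[]q is F. ✗
w1: <>p is T, ~[]q is T. ✓
w2: <>p is T, ~[]q is F. ✗
w3: <>p is F, ~[]q is F. ✗
w4: <>p is F, ~[]q is T. ✗
w5: <>p is F, ~[]q is T. ✗
— 1 world.
For <>(~q | ~p):
w0: successors {w1}; ~q | ~p there: w1:F. ✗
w1: successors {w2}; ~q | ~p there: w2:T. ✓
w2: successors {w3}; ~q | ~p there: w3:F. ✗
w3: no successors, so <>(~q | ~p) fails. ✗
w4: successors {w5}; ~q | ~p there: w5:T. ✓
w5: successors {w5}; ~q | ~p there: w5:T. ✓
— 3 worlds.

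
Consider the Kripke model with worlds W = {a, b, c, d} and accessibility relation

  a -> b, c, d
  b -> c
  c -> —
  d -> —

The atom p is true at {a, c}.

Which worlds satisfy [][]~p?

a: successors {b, c, d}; []~p there: b:F, c:T, d:T. ✗
b: successors {c}; []~p there: c:T. ✓
c: no successors, so [][]~p holds vacuously. ✓
d: no successors, so [][]~p holds vacuously. ✓

{b, c, d}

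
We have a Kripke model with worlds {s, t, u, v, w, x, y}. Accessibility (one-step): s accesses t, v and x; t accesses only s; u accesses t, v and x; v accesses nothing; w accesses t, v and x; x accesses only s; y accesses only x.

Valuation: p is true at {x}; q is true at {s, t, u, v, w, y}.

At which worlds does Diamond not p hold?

s: successors {t, v, x}; not p there: t:T, v:T, x:F. ✓
t: successors {s}; not p there: s:T. ✓
u: successors {t, v, x}; not p there: t:T, v:T, x:F. ✓
v: no successors, so Diamond not p fails. ✗
w: successors {t, v, x}; not p there: t:T, v:T, x:F. ✓
x: successors {s}; not p there: s:T. ✓
y: successors {x}; not p there: x:F. ✗

{s, t, u, w, x}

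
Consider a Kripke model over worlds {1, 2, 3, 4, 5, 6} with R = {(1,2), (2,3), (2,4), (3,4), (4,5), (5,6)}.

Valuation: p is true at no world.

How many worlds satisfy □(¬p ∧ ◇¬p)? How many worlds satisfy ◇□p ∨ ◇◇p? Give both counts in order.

5 and 1

For □(¬p ∧ ◇¬p):
1: successors {2}; ¬p ∧ ◇¬p there: 2:T. ✓
2: successors {3, 4}; ¬p ∧ ◇¬p there: 3:T, 4:T. ✓
3: successors {4}; ¬p ∧ ◇¬p there: 4:T. ✓
4: successors {5}; ¬p ∧ ◇¬p there: 5:T. ✓
5: successors {6}; ¬p ∧ ◇¬p there: 6:F. ✗
6: no successors, so □(¬p ∧ ◇¬p) holds vacuously. ✓
— 5 worlds.
For ◇□p ∨ ◇◇p:
1: ◇□p is F, ◇◇p is F. ✗
2: ◇□p is F, ◇◇p is F. ✗
3: ◇□p is F, ◇◇p is F. ✗
4: ◇□p is F, ◇◇p is F. ✗
5: ◇□p is T, ◇◇p is F. ✓
6: ◇□p is F, ◇◇p is F. ✗
— 1 world.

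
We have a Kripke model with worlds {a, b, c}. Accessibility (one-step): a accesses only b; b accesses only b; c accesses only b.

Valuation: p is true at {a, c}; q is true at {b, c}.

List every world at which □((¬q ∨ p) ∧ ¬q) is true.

a: successors {b}; (¬q ∨ p) ∧ ¬q there: b:F. ✗
b: successors {b}; (¬q ∨ p) ∧ ¬q there: b:F. ✗
c: successors {b}; (¬q ∨ p) ∧ ¬q there: b:F. ✗

∅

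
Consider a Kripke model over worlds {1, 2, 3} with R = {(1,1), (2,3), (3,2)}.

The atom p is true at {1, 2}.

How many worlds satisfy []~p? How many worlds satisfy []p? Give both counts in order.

1 and 2

For []~p:
1: successors {1}; ~p there: 1:F. ✗
2: successors {3}; ~p there: 3:T. ✓
3: successors {2}; ~p there: 2:F. ✗
— 1 world.
For []p:
1: successors {1}; p there: 1:T. ✓
2: successors {3}; p there: 3:F. ✗
3: successors {2}; p there: 2:T. ✓
— 2 worlds.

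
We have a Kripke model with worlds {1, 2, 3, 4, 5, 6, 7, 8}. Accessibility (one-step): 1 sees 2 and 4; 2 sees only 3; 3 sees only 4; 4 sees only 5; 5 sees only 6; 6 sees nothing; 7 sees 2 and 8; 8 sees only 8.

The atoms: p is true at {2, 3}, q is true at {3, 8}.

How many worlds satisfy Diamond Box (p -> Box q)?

7

1: successors {2, 4}; Box (p -> Box q) there: 2:F, 4:T. ✓
2: successors {3}; Box (p -> Box q) there: 3:T. ✓
3: successors {4}; Box (p -> Box q) there: 4:T. ✓
4: successors {5}; Box (p -> Box q) there: 5:T. ✓
5: successors {6}; Box (p -> Box q) there: 6:T. ✓
6: no successors, so Diamond Box (p -> Box q) fails. ✗
7: successors {2, 8}; Box (p -> Box q) there: 2:F, 8:T. ✓
8: successors {8}; Box (p -> Box q) there: 8:T. ✓
Satisfying worlds: {1, 2, 3, 4, 5, 7, 8}.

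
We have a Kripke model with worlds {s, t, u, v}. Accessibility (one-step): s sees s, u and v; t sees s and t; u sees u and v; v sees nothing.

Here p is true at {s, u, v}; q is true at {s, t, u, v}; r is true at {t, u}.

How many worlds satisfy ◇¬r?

s: successors {s, u, v}; ¬r there: s:T, u:F, v:T. ✓
t: successors {s, t}; ¬r there: s:T, t:F. ✓
u: successors {u, v}; ¬r there: u:F, v:T. ✓
v: no successors, so ◇¬r fails. ✗
Satisfying worlds: {s, t, u}.

3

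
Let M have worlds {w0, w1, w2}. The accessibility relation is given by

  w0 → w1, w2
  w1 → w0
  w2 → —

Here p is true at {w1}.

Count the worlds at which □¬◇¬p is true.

1

w0: successors {w1, w2}; ¬◇¬p there: w1:F, w2:T. ✗
w1: successors {w0}; ¬◇¬p there: w0:F. ✗
w2: no successors, so □¬◇¬p holds vacuously. ✓
Satisfying worlds: {w2}.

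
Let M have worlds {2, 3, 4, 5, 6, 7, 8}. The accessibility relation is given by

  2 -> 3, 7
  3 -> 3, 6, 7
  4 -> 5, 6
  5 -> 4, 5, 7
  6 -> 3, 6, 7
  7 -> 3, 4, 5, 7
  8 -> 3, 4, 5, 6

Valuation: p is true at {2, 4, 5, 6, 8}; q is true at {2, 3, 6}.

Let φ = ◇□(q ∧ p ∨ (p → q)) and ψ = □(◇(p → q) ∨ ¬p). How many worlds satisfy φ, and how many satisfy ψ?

For ◇□(q ∧ p ∨ (p → q)):
2: successors {3, 7}; □(q ∧ p ∨ (p → q)) there: 3:T, 7:F. ✓
3: successors {3, 6, 7}; □(q ∧ p ∨ (p → q)) there: 3:T, 6:T, 7:F. ✓
4: successors {5, 6}; □(q ∧ p ∨ (p → q)) there: 5:F, 6:T. ✓
5: successors {4, 5, 7}; □(q ∧ p ∨ (p → q)) there: 4:F, 5:F, 7:F. ✗
6: successors {3, 6, 7}; □(q ∧ p ∨ (p → q)) there: 3:T, 6:T, 7:F. ✓
7: successors {3, 4, 5, 7}; □(q ∧ p ∨ (p → q)) there: 3:T, 4:F, 5:F, 7:F. ✓
8: successors {3, 4, 5, 6}; □(q ∧ p ∨ (p → q)) there: 3:T, 4:F, 5:F, 6:T. ✓
— 6 worlds.
For □(◇(p → q) ∨ ¬p):
2: successors {3, 7}; ◇(p → q) ∨ ¬p there: 3:T, 7:T. ✓
3: successors {3, 6, 7}; ◇(p → q) ∨ ¬p there: 3:T, 6:T, 7:T. ✓
4: successors {5, 6}; ◇(p → q) ∨ ¬p there: 5:T, 6:T. ✓
5: successors {4, 5, 7}; ◇(p → q) ∨ ¬p there: 4:T, 5:T, 7:T. ✓
6: successors {3, 6, 7}; ◇(p → q) ∨ ¬p there: 3:T, 6:T, 7:T. ✓
7: successors {3, 4, 5, 7}; ◇(p → q) ∨ ¬p there: 3:T, 4:T, 5:T, 7:T. ✓
8: successors {3, 4, 5, 6}; ◇(p → q) ∨ ¬p there: 3:T, 4:T, 5:T, 6:T. ✓
— 7 worlds.

6 and 7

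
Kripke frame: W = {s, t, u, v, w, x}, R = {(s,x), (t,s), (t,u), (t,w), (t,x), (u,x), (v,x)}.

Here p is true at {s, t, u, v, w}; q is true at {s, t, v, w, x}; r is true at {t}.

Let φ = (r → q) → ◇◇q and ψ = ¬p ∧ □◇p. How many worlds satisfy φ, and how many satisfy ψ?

For (r → q) → ◇◇q:
s: r → q is T, ◇◇q is F. ✗
t: r → q is T, ◇◇q is T. ✓
u: r → q is T, ◇◇q is F. ✗
v: r → q is T, ◇◇q is F. ✗
w: r → q is T, ◇◇q is F. ✗
x: r → q is T, ◇◇q is F. ✗
— 1 world.
For ¬p ∧ □◇p:
s: ¬p is F, □◇p is F. ✗
t: ¬p is F, □◇p is F. ✗
u: ¬p is F, □◇p is F. ✗
v: ¬p is F, □◇p is F. ✗
w: ¬p is F, □◇p is T. ✗
x: ¬p is T, □◇p is T. ✓
— 1 world.

1 and 1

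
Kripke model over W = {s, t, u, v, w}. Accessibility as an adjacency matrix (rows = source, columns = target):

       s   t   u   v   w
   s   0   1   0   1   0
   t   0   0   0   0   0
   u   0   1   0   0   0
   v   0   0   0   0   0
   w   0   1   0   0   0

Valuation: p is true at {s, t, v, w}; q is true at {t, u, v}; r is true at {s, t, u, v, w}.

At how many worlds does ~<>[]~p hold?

s: <>[]~p is T. ✗
t: <>[]~p is F. ✓
u: <>[]~p is T. ✗
v: <>[]~p is F. ✓
w: <>[]~p is T. ✗
Satisfying worlds: {t, v}.

2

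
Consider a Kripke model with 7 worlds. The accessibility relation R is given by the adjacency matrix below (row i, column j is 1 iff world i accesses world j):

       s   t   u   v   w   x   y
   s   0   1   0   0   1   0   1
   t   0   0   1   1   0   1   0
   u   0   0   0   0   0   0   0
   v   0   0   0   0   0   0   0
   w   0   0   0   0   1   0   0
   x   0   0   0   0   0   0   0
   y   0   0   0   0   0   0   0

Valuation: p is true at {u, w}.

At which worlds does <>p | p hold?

{s, t, u, w}

s: <>p is T, p is F. ✓
t: <>p is T, p is F. ✓
u: <>p is F, p is T. ✓
v: <>p is F, p is F. ✗
w: <>p is T, p is T. ✓
x: <>p is F, p is F. ✗
y: <>p is F, p is F. ✗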